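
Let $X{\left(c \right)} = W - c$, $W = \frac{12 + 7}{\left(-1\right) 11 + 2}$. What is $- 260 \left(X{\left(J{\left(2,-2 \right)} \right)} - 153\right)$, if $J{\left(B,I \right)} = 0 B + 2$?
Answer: $\frac{367640}{9} \approx 40849.0$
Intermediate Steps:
$J{\left(B,I \right)} = 2$ ($J{\left(B,I \right)} = 0 + 2 = 2$)
$W = - \frac{19}{9}$ ($W = \frac{19}{-11 + 2} = \frac{19}{-9} = 19 \left(- \frac{1}{9}\right) = - \frac{19}{9} \approx -2.1111$)
$X{\left(c \right)} = - \frac{19}{9} - c$
$- 260 \left(X{\left(J{\left(2,-2 \right)} \right)} - 153\right) = - 260 \left(\left(- \frac{19}{9} - 2\right) - 153\right) = - 260 \left(- \frac{37}{9} - 153\right) = \left(-260\right) \left(- \frac{1414}{9}\right) = \frac{367640}{9}$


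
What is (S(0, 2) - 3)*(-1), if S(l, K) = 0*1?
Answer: 3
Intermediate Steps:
S(l, K) = 0
(S(0, 2) - 3)*(-1) = (0 - 3)*(-1) = -3*(-1) = 3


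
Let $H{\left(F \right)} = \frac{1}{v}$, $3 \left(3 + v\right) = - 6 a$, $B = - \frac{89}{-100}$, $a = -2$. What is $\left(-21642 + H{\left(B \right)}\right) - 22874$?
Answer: $-44515$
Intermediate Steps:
$B = \frac{89}{100}$ ($B = \left(-89\right) \left(- \frac{1}{100}\right) = \frac{89}{100} \approx 0.89$)
$v = 1$ ($v = -3 + \frac{\left(-6\right) \left(-2\right)}{3} = -3 + \frac{1}{3} \cdot 12 = -3 + 4 = 1$)
$H{\left(F \right)} = 1$ ($H{\left(F \right)} = 1^{-1} = 1$)
$\left(-21642 + H{\left(B \right)}\right) - 22874 = \left(-21642 + 1\right) - 22874 = -21641 - 22874 = -44515$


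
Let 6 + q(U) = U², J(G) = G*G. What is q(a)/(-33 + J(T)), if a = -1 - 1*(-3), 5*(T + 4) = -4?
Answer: 50/249 ≈ 0.20080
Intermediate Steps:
T = -24/5 (T = -4 + (⅕)*(-4) = -4 - ⅘ = -24/5 ≈ -4.8000)
J(G) = G²
a = 2 (a = -1 + 3 = 2)
q(U) = -6 + U²
q(a)/(-33 + J(T)) = (-6 + 2²)/(-33 + (-24/5)²) = (-6 + 4)/(-33 + 576/25) = -2/(-249/25) = -2*(-25/249) = 50/249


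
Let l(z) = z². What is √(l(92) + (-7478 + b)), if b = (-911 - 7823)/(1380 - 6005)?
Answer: 2*√211315510/925 ≈ 31.431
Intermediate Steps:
b = 8734/4625 (b = -8734/(-4625) = -8734*(-1/4625) = 8734/4625 ≈ 1.8884)
√(l(92) + (-7478 + b)) = √(92² + (-7478 + 8734/4625)) = √(8464 - 34577016/4625) = √(4568984/4625) = 2*√211315510/925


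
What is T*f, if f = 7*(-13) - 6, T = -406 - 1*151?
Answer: 54029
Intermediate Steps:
T = -557 (T = -406 - 151 = -557)
f = -97 (f = -91 - 6 = -97)
T*f = -557*(-97) = 54029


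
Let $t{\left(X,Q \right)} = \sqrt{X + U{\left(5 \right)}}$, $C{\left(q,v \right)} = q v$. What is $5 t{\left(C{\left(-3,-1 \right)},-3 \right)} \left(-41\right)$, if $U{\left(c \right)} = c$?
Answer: $- 410 \sqrt{2} \approx -579.83$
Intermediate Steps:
$t{\left(X,Q \right)} = \sqrt{5 + X}$ ($t{\left(X,Q \right)} = \sqrt{X + 5} = \sqrt{5 + X}$)
$5 t{\left(C{\left(-3,-1 \right)},-3 \right)} \left(-41\right) = 5 \sqrt{5 - -3} \left(-41\right) = 5 \sqrt{5 + 3} \left(-41\right) = 5 \sqrt{8} \left(-41\right) = 5 \cdot 2 \sqrt{2} \left(-41\right) = 10 \sqrt{2} \left(-41\right) = - 410 \sqrt{2}$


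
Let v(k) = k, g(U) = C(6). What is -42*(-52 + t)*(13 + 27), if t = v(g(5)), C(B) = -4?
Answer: 94080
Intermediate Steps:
g(U) = -4
t = -4
-42*(-52 + t)*(13 + 27) = -42*(-52 - 4)*(13 + 27) = -(-2352)*40 = -42*(-2240) = 94080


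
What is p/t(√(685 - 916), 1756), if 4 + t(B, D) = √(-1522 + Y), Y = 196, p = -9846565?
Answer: 19693130/671 + 9846565*I*√1326/1342 ≈ 29349.0 + 2.6718e+5*I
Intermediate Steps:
t(B, D) = -4 + I*√1326 (t(B, D) = -4 + √(-1522 + 196) = -4 + √(-1326) = -4 + I*√1326)
p/t(√(685 - 916), 1756) = -9846565/(-4 + I*√1326)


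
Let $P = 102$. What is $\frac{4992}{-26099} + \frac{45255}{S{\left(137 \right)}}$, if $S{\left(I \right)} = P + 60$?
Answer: $\frac{393433847}{1409346} \approx 279.16$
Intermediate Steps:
$S{\left(I \right)} = 162$ ($S{\left(I \right)} = 102 + 60 = 162$)
$\frac{4992}{-26099} + \frac{45255}{S{\left(137 \right)}} = \frac{4992}{-26099} + \frac{45255}{162} = 4992 \left(- \frac{1}{26099}\right) + 45255 \cdot \frac{1}{162} = - \frac{4992}{26099} + \frac{15085}{54} = \frac{393433847}{1409346}$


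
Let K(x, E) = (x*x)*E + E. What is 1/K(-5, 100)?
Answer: 1/2600 ≈ 0.00038462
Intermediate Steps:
K(x, E) = E + E*x**2 (K(x, E) = x**2*E + E = E*x**2 + E = E + E*x**2)
1/K(-5, 100) = 1/(100*(1 + (-5)**2)) = 1/(100*(1 + 25)) = 1/(100*26) = 1/2600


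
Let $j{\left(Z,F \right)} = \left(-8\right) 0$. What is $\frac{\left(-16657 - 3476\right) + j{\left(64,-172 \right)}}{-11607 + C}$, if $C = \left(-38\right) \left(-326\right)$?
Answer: $- \frac{20133}{781} \approx -25.779$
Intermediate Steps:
$C = 12388$
$j{\left(Z,F \right)} = 0$
$\frac{\left(-16657 - 3476\right) + j{\left(64,-172 \right)}}{-11607 + C} = \frac{\left(-16657 - 3476\right) + 0}{-11607 + 12388} = \frac{-20133 + 0}{781} = \left(-20133\right) \frac{1}{781} = - \frac{20133}{781}$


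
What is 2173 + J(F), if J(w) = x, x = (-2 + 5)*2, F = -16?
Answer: 2179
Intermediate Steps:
x = 6 (x = 3*2 = 6)
J(w) = 6
2173 + J(F) = 2173 + 6 = 2179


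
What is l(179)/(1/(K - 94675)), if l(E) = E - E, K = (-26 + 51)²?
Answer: 0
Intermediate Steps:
K = 625 (K = 25² = 625)
l(E) = 0
l(179)/(1/(K - 94675)) = 0/(1/(625 - 94675)) = 0/(1/(-94050)) = 0/(-1/94050) = 0*(-94050) = 0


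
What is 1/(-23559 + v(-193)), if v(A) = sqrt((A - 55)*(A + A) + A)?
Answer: -7853/184976982 - sqrt(10615)/184976982 ≈ -4.3011e-5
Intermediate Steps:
v(A) = sqrt(A + 2*A*(-55 + A)) (v(A) = sqrt((-55 + A)*(2*A) + A) = sqrt(2*A*(-55 + A) + A) = sqrt(A + 2*A*(-55 + A)))
1/(-23559 + v(-193)) = 1/(-23559 + sqrt(-193*(-109 + 2*(-193)))) = 1/(-23559 + sqrt(-193*(-109 - 386))) = 1/(-23559 + sqrt(-193*(-495))) = 1/(-23559 + sqrt(95535)) = 1/(-23559 + 3*sqrt(10615))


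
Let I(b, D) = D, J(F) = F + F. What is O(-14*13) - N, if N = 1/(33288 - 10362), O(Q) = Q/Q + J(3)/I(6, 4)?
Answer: 28657/11463 ≈ 2.5000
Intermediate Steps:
J(F) = 2*F
O(Q) = 5/2 (O(Q) = Q/Q + (2*3)/4 = 1 + 6*(1/4) = 1 + 3/2 = 5/2)
N = 1/22926 ≈ 4.3619e-5
O(-14*13) - N = 5/2 - 1*1/22926 = 5/2 - 1/22926 = 28657/11463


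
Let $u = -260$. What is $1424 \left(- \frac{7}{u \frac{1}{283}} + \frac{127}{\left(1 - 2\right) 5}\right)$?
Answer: $- \frac{1645788}{65} \approx -25320.0$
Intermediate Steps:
$1424 \left(- \frac{7}{u \frac{1}{283}} + \frac{127}{\left(1 - 2\right) 5}\right) = 1424 \left(- \frac{7}{\left(-260\right) \frac{1}{283}} + \frac{127}{\left(1 - 2\right) 5}\right) = 1424 \left(- \frac{7}{\left(-260\right) \frac{1}{283}} + \frac{127}{\left(-1\right) 5}\right) = 1424 \left(- \frac{7}{- \frac{260}{283}} + \frac{127}{-5}\right) = 1424 \left(\left(-7\right) \left(- \frac{283}{260}\right) + 127 \left(- \frac{1}{5}\right)\right) = 1424 \left(\frac{1981}{260} - \frac{127}{5}\right) = 1424 \left(- \frac{4623}{260}\right) = - \frac{1645788}{65}$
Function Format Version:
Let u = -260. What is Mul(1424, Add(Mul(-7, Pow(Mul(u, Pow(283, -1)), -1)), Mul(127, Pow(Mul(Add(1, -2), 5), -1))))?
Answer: Rational(-1645788, 65) ≈ -25320.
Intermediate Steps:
Mul(1424, Add(Mul(-7, Pow(Mul(u, Pow(283, -1)), -1)), Mul(127, Pow(Mul(Add(1, -2), 5), -1)))) = Mul(1424, Add(Mul(-7, Pow(Mul(-260, Pow(283, -1)), -1)), Mul(127, Pow(Mul(Add(1, -2), 5), -1)))) = Mul(1424, Add(Mul(-7, Pow(Mul(-260, Rational(1, 283)), -1)), Mul(127, Pow(Mul(-1, 5), -1)))) = Mul(1424, Add(Mul(-7, Pow(Rational(-260, 283), -1)), Mul(127, Pow(-5, -1)))) = Mul(1424, Add(Mul(-7, Rational(-283, 260)), Mul(127, Rational(-1, 5)))) = Mul(1424, Add(Rational(1981, 260), Rational(-127, 5))) = Mul(1424, Rational(-4623, 260)) = Rational(-1645788, 65)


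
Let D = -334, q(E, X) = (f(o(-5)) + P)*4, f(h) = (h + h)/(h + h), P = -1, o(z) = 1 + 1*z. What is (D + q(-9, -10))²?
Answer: 111556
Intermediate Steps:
o(z) = 1 + z
f(h) = 1 (f(h) = (2*h)/((2*h)) = (2*h)*(1/(2*h)) = 1)
q(E, X) = 0 (q(E, X) = (1 - 1)*4 = 0*4 = 0)
(D + q(-9, -10))² = (-334 + 0)² = (-334)² = 111556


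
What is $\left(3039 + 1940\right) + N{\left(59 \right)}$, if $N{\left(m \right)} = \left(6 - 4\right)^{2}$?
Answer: $4983$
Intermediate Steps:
$N{\left(m \right)} = 4$ ($N{\left(m \right)} = 2^{2} = 4$)
$\left(3039 + 1940\right) + N{\left(59 \right)} = \left(3039 + 1940\right) + 4 = 4979 + 4 = 4983$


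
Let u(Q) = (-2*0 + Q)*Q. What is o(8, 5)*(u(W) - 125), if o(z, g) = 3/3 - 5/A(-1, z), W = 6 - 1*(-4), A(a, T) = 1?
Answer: 100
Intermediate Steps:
W = 10 (W = 6 + 4 = 10)
o(z, g) = -4 (o(z, g) = 3/3 - 5/1 = 3*(⅓) - 5*1 = 1 - 5 = -4)
u(Q) = Q² (u(Q) = (0 + Q)*Q = Q*Q = Q²)
o(8, 5)*(u(W) - 125) = -4*(10² - 125) = -4*(100 - 125) = -4*(-25) = 100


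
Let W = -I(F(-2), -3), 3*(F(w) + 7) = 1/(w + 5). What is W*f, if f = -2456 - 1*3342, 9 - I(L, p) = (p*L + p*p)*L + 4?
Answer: 32776094/27 ≈ 1.2139e+6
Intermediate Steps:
F(w) = -7 + 1/(3*(5 + w)) (F(w) = -7 + 1/(3*(w + 5)) = -7 + 1/(3*(5 + w)))
I(L, p) = 5 - L*(p² + L*p) (I(L, p) = 9 - ((p*L + p*p)*L + 4) = 9 - ((L*p + p²)*L + 4) = 9 - ((p² + L*p)*L + 4) = 9 - (L*(p² + L*p) + 4) = 9 - (4 + L*(p² + L*p)) = 9 + (-4 - L*(p² + L*p)) = 5 - L*(p² + L*p))
W = -5653/27 (W = -(5 - 1*(-104 - 21*(-2))/(3*(5 - 2))*(-3)² - 1*(-3)*((-104 - 21*(-2))/(3*(5 - 2)))²) = -(5 - 1*(⅓)*(-104 + 42)/3*9 - 1*(-3)*((⅓)*(-104 + 42)/3)²) = -(5 - 1*(⅓)*(⅓)*(-62)*9 - 1*(-3)*((⅓)*(⅓)*(-62))²) = -(5 - 1*(-62/9)*9 - 1*(-3)*(-62/9)²) = -(5 + 62 - 1*(-3)*3844/81) = -(5 + 62 + 3844/27) = -1*5653/27 = -5653/27 ≈ -209.37)
f = -5798 (f = -2456 - 3342 = -5798)
W*f = -5653/27*(-5798) = 32776094/27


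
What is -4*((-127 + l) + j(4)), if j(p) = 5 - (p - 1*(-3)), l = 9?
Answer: 480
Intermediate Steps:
j(p) = 2 - p (j(p) = 5 - (p + 3) = 5 - (3 + p) = 5 + (-3 - p) = 2 - p)
-4*((-127 + l) + j(4)) = -4*((-127 + 9) + (2 - 1*4)) = -4*(-118 + (2 - 4)) = -4*(-118 - 2) = -4*(-120) = 480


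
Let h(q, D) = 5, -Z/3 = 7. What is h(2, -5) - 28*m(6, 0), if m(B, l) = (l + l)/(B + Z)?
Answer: 5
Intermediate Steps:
Z = -21 (Z = -3*7 = -21)
m(B, l) = 2*l/(-21 + B) (m(B, l) = (l + l)/(B - 21) = (2*l)/(-21 + B) = 2*l/(-21 + B))
h(2, -5) - 28*m(6, 0) = 5 - 56*0/(-21 + 6) = 5 - 56*0/(-15) = 5 - 56*0*(-1)/15 = 5 - 28*0 = 5 + 0 = 5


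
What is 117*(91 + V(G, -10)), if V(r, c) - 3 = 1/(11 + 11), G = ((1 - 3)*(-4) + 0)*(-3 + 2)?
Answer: 242073/22 ≈ 11003.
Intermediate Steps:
G = -8 (G = (-2*(-4) + 0)*(-1) = (8 + 0)*(-1) = 8*(-1) = -8)
V(r, c) = 67/22 (V(r, c) = 3 + 1/(11 + 11) = 3 + 1/22 = 67/22)
117*(91 + V(G, -10)) = 117*(91 + 67/22) = 117*(2069/22) = 242073/22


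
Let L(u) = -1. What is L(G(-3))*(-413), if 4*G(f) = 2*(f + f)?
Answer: 413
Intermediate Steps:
G(f) = f (G(f) = (2*(f + f))/4 = (2*(2*f))/4 = (4*f)/4 = f)
L(G(-3))*(-413) = -1*(-413) = 413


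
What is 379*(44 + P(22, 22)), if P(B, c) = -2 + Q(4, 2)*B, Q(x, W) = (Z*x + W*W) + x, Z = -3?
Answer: -17434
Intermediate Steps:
Q(x, W) = W² - 2*x (Q(x, W) = (-3*x + W*W) + x = (-3*x + W²) + x = (W² - 3*x) + x = W² - 2*x)
P(B, c) = -2 - 4*B (P(B, c) = -2 + (2² - 2*4)*B = -2 + (4 - 8)*B = -2 - 4*B)
379*(44 + P(22, 22)) = 379*(44 + (-2 - 4*22)) = 379*(44 + (-2 - 88)) = 379*(44 - 90) = 379*(-46) = -17434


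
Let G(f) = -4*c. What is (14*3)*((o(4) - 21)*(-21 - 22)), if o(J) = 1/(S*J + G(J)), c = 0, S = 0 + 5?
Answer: 378357/10 ≈ 37836.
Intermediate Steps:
S = 5
G(f) = 0 (G(f) = -4*0 = 0)
o(J) = 1/(5*J) (o(J) = 1/(5*J + 0) = 1/(5*J))
(14*3)*((o(4) - 21)*(-21 - 22)) = (14*3)*(((1/5)/4 - 21)*(-21 - 22)) = 42*(((1/5)*(1/4) - 21)*(-43)) = 42*((1/20 - 21)*(-43)) = 42*(-419/20*(-43)) = 42*(18017/20) = 378357/10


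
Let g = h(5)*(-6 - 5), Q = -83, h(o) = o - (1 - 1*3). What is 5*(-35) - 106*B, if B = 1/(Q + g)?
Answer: -13947/80 ≈ -174.34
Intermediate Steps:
h(o) = 2 + o (h(o) = o - (1 - 3) = o - 1*(-2) = o + 2 = 2 + o)
g = -77 (g = (2 + 5)*(-6 - 5) = 7*(-11) = -77)
B = -1/160 (B = 1/(-83 - 77) = 1/(-160) = -1/160 ≈ -0.0062500)
5*(-35) - 106*B = 5*(-35) - 106*(-1/160) = -175 + 53/80 = -13947/80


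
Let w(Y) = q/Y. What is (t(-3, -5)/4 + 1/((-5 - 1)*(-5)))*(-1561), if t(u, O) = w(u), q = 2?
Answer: 3122/15 ≈ 208.13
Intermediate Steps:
w(Y) = 2/Y
t(u, O) = 2/u
(t(-3, -5)/4 + 1/((-5 - 1)*(-5)))*(-1561) = ((2/(-3))/4 + 1/((-5 - 1)*(-5)))*(-1561) = ((2*(-1/3))*(1/4) + 1/(-6*(-5)))*(-1561) = (-2/3*1/4 + 1/30)*(-1561) = (-1/6 + 1*(1/30))*(-1561) = (-1/6 + 1/30)*(-1561) = -2/15*(-1561) = 3122/15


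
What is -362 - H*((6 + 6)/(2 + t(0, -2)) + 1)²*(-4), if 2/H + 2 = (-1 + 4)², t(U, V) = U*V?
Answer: -306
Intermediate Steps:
H = 2/7 (H = 2/(-2 + (-1 + 4)²) = 2/(-2 + 3²) = 2/(-2 + 9) = 2/7 ≈ 0.28571)
-362 - H*((6 + 6)/(2 + t(0, -2)) + 1)²*(-4) = -362 - 2*((6 + 6)/(2 + 0*(-2)) + 1)²/7*(-4) = -362 - 2*(12/(2 + 0) + 1)²/7*(-4) = -362 - 2*(12/2 + 1)²/7*(-4) = -362 - 2*(12*(½) + 1)²/7*(-4) = -362 - 2*(6 + 1)²/7*(-4) = -362 - (2/7)*7²*(-4) = -362 - (2/7)*49*(-4) = -362 - 14*(-4) = -362 - 1*(-56) = -362 + 56 = -306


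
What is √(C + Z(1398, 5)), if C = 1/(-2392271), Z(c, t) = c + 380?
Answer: √10175423833177827/2392271 ≈ 42.166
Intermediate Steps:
Z(c, t) = 380 + c
C = -1/2392271 ≈ -4.1801e-7
√(C + Z(1398, 5)) = √(-1/2392271 + (380 + 1398)) = √(-1/2392271 + 1778) = √(4253457837/2392271) = √10175423833177827/2392271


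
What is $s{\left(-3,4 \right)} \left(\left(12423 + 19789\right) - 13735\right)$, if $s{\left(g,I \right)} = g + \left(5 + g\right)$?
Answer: $-18477$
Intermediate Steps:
$s{\left(g,I \right)} = 5 + 2 g$
$s{\left(-3,4 \right)} \left(\left(12423 + 19789\right) - 13735\right) = \left(5 + 2 \left(-3\right)\right) \left(\left(12423 + 19789\right) - 13735\right) = \left(5 - 6\right) \left(32212 - 13735\right) = \left(-1\right) 18477 = -18477$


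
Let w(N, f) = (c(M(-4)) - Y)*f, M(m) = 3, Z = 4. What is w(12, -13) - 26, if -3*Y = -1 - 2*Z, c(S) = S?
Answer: -26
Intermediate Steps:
Y = 3 (Y = -(-1 - 2*4)/3 = -(-1 - 8)/3 = -1/3*(-9) = 3)
w(N, f) = 0 (w(N, f) = (3 - 1*3)*f = (3 - 3)*f = 0*f = 0)
w(12, -13) - 26 = 0 - 26 = -26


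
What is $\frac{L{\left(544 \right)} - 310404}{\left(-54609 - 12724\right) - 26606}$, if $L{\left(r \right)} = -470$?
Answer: $\frac{310874}{93939} \approx 3.3093$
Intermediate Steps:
$\frac{L{\left(544 \right)} - 310404}{\left(-54609 - 12724\right) - 26606} = \frac{-470 - 310404}{\left(-54609 - 12724\right) - 26606} = - \frac{310874}{\left(-54609 - 12724\right) - 26606} = - \frac{310874}{-67333 - 26606} = - \frac{310874}{-93939} = \left(-310874\right) \left(- \frac{1}{93939}\right) = \frac{310874}{93939}$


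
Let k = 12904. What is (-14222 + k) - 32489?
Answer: -33807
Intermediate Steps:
(-14222 + k) - 32489 = (-14222 + 12904) - 32489 = -1318 - 32489 = -33807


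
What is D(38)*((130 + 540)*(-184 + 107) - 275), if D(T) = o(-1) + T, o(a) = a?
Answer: -1919005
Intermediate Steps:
D(T) = -1 + T
D(38)*((130 + 540)*(-184 + 107) - 275) = (-1 + 38)*((130 + 540)*(-184 + 107) - 275) = 37*(670*(-77) - 275) = 37*(-51590 - 275) = 37*(-51865) = -1919005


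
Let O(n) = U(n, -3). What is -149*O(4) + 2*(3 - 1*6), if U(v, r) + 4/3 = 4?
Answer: -1210/3 ≈ -403.33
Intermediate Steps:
U(v, r) = 8/3 (U(v, r) = -4/3 + 4 = 8/3)
O(n) = 8/3
-149*O(4) + 2*(3 - 1*6) = -149*8/3 + 2*(3 - 1*6) = -1192/3 + 2*(3 - 6) = -1192/3 + 2*(-3) = -1192/3 - 6 = -1210/3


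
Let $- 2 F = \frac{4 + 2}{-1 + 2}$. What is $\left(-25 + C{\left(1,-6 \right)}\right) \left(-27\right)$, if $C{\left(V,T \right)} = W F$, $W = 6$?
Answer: $1161$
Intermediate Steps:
$F = -3$ ($F = - \frac{\left(4 + 2\right) \frac{1}{-1 + 2}}{2} = - \frac{6 \cdot 1^{-1}}{2} = - \frac{6 \cdot 1}{2} = \left(- \frac{1}{2}\right) 6 = -3$)
$C{\left(V,T \right)} = -18$ ($C{\left(V,T \right)} = 6 \left(-3\right) = -18$)
$\left(-25 + C{\left(1,-6 \right)}\right) \left(-27\right) = \left(-25 - 18\right) \left(-27\right) = \left(-43\right) \left(-27\right) = 1161$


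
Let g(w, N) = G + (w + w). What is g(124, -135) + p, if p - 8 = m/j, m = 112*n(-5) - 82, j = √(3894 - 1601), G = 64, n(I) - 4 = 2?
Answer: 320 + 590*√2293/2293 ≈ 332.32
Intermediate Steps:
n(I) = 6 (n(I) = 4 + 2 = 6)
j = √2293 ≈ 47.885
m = 590 (m = 112*6 - 82 = 672 - 82 = 590)
g(w, N) = 64 + 2*w (g(w, N) = 64 + (w + w) = 64 + 2*w)
p = 8 + 590*√2293/2293 (p = 8 + 590/(√2293) = 8 + 590*(√2293/2293) = 8 + 590*√2293/2293 ≈ 20.321)
g(124, -135) + p = (64 + 2*124) + (8 + 590*√2293/2293) = (64 + 248) + (8 + 590*√2293/2293) = 312 + (8 + 590*√2293/2293) = 320 + 590*√2293/2293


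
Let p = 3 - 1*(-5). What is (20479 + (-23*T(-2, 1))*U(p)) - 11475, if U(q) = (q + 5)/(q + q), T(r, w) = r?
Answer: 72331/8 ≈ 9041.4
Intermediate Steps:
p = 8 (p = 3 + 5 = 8)
U(q) = (5 + q)/(2*q) (U(q) = (5 + q)/((2*q)) = (5 + q)*(1/(2*q)) = (5 + q)/(2*q))
(20479 + (-23*T(-2, 1))*U(p)) - 11475 = (20479 + (-23*(-2))*((½)*(5 + 8)/8)) - 11475 = (20479 + 46*((½)*(⅛)*13)) - 11475 = (20479 + 46*(13/16)) - 11475 = (20479 + 299/8) - 11475 = 164131/8 - 11475 = 72331/8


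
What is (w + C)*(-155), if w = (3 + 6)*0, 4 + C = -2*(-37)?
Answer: -10850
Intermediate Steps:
C = 70 (C = -4 - 2*(-37) = -4 + 74 = 70)
w = 0 (w = 9*0 = 0)
(w + C)*(-155) = (0 + 70)*(-155) = 70*(-155) = -10850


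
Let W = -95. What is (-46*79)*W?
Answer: 345230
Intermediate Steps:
(-46*79)*W = -46*79*(-95) = -3634*(-95) = 345230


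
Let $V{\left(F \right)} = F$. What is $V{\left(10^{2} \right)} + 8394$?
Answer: $8494$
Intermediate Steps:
$V{\left(10^{2} \right)} + 8394 = 10^{2} + 8394 = 100 + 8394 = 8494$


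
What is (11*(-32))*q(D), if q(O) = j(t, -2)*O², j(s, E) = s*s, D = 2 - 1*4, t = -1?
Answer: -1408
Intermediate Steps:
D = -2 (D = 2 - 4 = -2)
j(s, E) = s²
q(O) = O² (q(O) = (-1)²*O² = 1*O² = O²)
(11*(-32))*q(D) = (11*(-32))*(-2)² = -352*4 = -1408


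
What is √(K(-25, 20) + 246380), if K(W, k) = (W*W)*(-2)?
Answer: √245130 ≈ 495.11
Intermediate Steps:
K(W, k) = -2*W² (K(W, k) = W²*(-2) = -2*W²)
√(K(-25, 20) + 246380) = √(-2*(-25)² + 246380) = √(-2*625 + 246380) = √(-1250 + 246380) = √245130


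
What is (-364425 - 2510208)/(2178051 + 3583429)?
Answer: -2874633/5761480 ≈ -0.49894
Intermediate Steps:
(-364425 - 2510208)/(2178051 + 3583429) = -2874633/5761480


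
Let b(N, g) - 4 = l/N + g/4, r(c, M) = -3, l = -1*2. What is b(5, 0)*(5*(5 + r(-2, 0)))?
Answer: 36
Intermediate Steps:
l = -2
b(N, g) = 4 - 2/N + g/4 (b(N, g) = 4 + (-2/N + g/4) = 4 - 2/N + g/4)
b(5, 0)*(5*(5 + r(-2, 0))) = (4 - 2/5 + (¼)*0)*(5*(5 - 3)) = (4 - 2*⅕ + 0)*(5*2) = (4 - ⅖ + 0)*10 = (18/5)*10 = 36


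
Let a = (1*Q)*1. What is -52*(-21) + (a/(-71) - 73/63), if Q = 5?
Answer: 4879018/4473 ≈ 1090.8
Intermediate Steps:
a = 5 (a = (1*5)*1 = 5*1 = 5)
-52*(-21) + (a/(-71) - 73/63) = -52*(-21) + (5/(-71) - 73/63) = 1092 + (5*(-1/71) - 73*1/63) = 1092 + (-5/71 - 73/63) = 1092 - 5498/4473 = 4879018/4473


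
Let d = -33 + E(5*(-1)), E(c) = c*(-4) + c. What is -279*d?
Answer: 5022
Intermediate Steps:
E(c) = -3*c (E(c) = -4*c + c = -3*c)
d = -18 (d = -33 - 15*(-1) = -33 - 3*(-5) = -33 + 15 = -18)
-279*d = -279*(-18) = 5022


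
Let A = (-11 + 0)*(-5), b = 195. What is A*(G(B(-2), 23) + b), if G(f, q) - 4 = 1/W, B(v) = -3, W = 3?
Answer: 32890/3 ≈ 10963.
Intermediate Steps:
G(f, q) = 13/3 (G(f, q) = 4 + 1/3 = 13/3)
A = 55 (A = -11*(-5) = 55)
A*(G(B(-2), 23) + b) = 55*(13/3 + 195) = 55*(598/3) = 32890/3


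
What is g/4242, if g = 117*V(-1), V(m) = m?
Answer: -39/1414 ≈ -0.027581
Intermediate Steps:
g = -117 (g = 117*(-1) = -117)
g/4242 = -117/4242 = -117*1/4242 = -39/1414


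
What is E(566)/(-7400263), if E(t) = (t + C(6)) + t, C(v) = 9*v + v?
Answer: -1192/7400263 ≈ -0.00016108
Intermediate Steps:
C(v) = 10*v
E(t) = 60 + 2*t (E(t) = (t + 10*6) + t = (t + 60) + t = (60 + t) + t = 60 + 2*t)
E(566)/(-7400263) = (60 + 2*566)/(-7400263) = (60 + 1132)*(-1/7400263) = 1192*(-1/7400263) = -1192/7400263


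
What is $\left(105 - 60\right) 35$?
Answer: $1575$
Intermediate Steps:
$\left(105 - 60\right) 35 = 45 \cdot 35 = 1575$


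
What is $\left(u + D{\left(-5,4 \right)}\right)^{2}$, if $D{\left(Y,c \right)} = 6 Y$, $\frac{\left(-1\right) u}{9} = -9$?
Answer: $2601$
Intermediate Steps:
$u = 81$ ($u = \left(-9\right) \left(-9\right) = 81$)
$\left(u + D{\left(-5,4 \right)}\right)^{2} = \left(81 + 6 \left(-5\right)\right)^{2} = \left(81 - 30\right)^{2} = 51^{2} = 2601$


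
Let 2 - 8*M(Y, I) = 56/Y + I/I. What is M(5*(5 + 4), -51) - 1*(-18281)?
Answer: 6581149/360 ≈ 18281.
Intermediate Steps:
M(Y, I) = ⅛ - 7/Y (M(Y, I) = ¼ - (56/Y + I/I)/8 = ¼ - (56/Y + 1)/8 = ¼ - (1 + 56/Y)/8 = ¼ + (-⅛ - 7/Y) = ⅛ - 7/Y)
M(5*(5 + 4), -51) - 1*(-18281) = (-56 + 5*(5 + 4))/(8*((5*(5 + 4)))) - 1*(-18281) = (-56 + 5*9)/(8*((5*9))) + 18281 = (⅛)*(-56 + 45)/45 + 18281 = (⅛)*(1/45)*(-11) + 18281 = -11/360 + 18281 = 6581149/360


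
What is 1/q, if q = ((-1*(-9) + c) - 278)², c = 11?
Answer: 1/66564 ≈ 1.5023e-5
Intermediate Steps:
q = 66564 (q = ((-1*(-9) + 11) - 278)² = ((9 + 11) - 278)² = (20 - 278)² = (-258)² = 66564)
1/q = 1/66564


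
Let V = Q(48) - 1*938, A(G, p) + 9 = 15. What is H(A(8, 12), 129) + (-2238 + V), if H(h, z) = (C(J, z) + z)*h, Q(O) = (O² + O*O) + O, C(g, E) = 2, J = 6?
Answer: 2266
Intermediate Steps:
A(G, p) = 6 (A(G, p) = -9 + 15 = 6)
Q(O) = O + 2*O² (Q(O) = (O² + O²) + O = 2*O² + O = O + 2*O²)
V = 3718 (V = 48*(1 + 2*48) - 1*938 = 48*(1 + 96) - 938 = 48*97 - 938 = 4656 - 938 = 3718)
H(h, z) = h*(2 + z) (H(h, z) = (2 + z)*h = h*(2 + z))
H(A(8, 12), 129) + (-2238 + V) = 6*(2 + 129) + (-2238 + 3718) = 6*131 + 1480 = 786 + 1480 = 2266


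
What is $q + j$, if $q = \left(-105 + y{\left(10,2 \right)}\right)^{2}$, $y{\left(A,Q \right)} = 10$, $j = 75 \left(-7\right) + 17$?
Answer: $8517$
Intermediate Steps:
$j = -508$ ($j = -525 + 17 = -508$)
$q = 9025$ ($q = \left(-105 + 10\right)^{2} = \left(-95\right)^{2} = 9025$)
$q + j = 9025 - 508 = 8517$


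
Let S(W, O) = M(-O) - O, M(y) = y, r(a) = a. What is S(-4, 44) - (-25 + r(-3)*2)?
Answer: -57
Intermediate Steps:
S(W, O) = -2*O (S(W, O) = -O - O = -2*O)
S(-4, 44) - (-25 + r(-3)*2) = -2*44 - (-25 - 3*2) = -88 - (-25 - 6) = -88 - 1*(-31) = -88 + 31 = -57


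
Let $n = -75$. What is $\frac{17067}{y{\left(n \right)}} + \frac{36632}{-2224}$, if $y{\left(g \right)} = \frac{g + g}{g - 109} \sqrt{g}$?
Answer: $- \frac{4579}{278} - \frac{523388 i \sqrt{3}}{375} \approx -16.471 - 2417.4 i$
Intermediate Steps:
$y{\left(g \right)} = \frac{2 g^{\frac{3}{2}}}{-109 + g}$ ($y{\left(g \right)} = \frac{2 g}{g - 109} \sqrt{g} = \frac{2 g}{-109 + g} \sqrt{g} = \frac{2 g^{\frac{3}{2}}}{-109 + g}$)
$\frac{17067}{y{\left(n \right)}} + \frac{36632}{-2224} = \frac{17067}{2 \left(-75\right)^{\frac{3}{2}} \frac{1}{-109 - 75}} + \frac{36632}{-2224} = \frac{17067}{2 \left(- 375 i \sqrt{3}\right) \frac{1}{-184}} + 36632 \left(- \frac{1}{2224}\right) = \frac{17067}{2 \left(- 375 i \sqrt{3}\right) \left(- \frac{1}{184}\right)} - \frac{4579}{278} = \frac{17067}{\frac{375}{92} i \sqrt{3}} - \frac{4579}{278} = 17067 \left(- \frac{92 i \sqrt{3}}{1125}\right) - \frac{4579}{278} = - \frac{523388 i \sqrt{3}}{375} - \frac{4579}{278} = - \frac{4579}{278} - \frac{523388 i \sqrt{3}}{375}$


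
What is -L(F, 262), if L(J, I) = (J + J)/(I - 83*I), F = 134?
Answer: 67/5371 ≈ 0.012474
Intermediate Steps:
L(J, I) = -J/(41*I) (L(J, I) = (2*J)/((-82*I)) = (2*J)*(-1/(82*I)) = -J/(41*I))
-L(F, 262) = -(-1)*134/(41*262) = -1*(-67/5371) = 67/5371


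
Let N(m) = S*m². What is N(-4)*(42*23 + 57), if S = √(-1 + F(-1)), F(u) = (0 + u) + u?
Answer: 16368*I*√3 ≈ 28350.0*I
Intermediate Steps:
F(u) = 2*u (F(u) = u + u = 2*u)
S = I*√3 (S = √(-1 + 2*(-1)) = √(-1 - 2) = √(-3) = I*√3 ≈ 1.732*I)
N(m) = I*√3*m² (N(m) = (I*√3)*m² = I*√3*m²)
N(-4)*(42*23 + 57) = (I*√3*(-4)²)*(42*23 + 57) = (I*√3*16)*(966 + 57) = (16*I*√3)*1023 = 16368*I*√3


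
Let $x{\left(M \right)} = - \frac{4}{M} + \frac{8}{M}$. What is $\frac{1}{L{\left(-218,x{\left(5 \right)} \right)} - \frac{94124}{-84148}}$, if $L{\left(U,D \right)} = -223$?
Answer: $- \frac{21037}{4667720} \approx -0.0045069$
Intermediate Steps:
$x{\left(M \right)} = \frac{4}{M}$
$\frac{1}{L{\left(-218,x{\left(5 \right)} \right)} - \frac{94124}{-84148}} = \frac{1}{-223 - \frac{94124}{-84148}} = \frac{1}{-223 - - \frac{23531}{21037}} = \frac{1}{-223 + \frac{23531}{21037}} = \frac{1}{- \frac{4667720}{21037}} = - \frac{21037}{4667720}$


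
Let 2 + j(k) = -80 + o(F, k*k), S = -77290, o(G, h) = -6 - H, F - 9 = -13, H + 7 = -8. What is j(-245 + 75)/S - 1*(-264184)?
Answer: 20418781433/77290 ≈ 2.6418e+5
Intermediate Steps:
H = -15 (H = -7 - 8 = -15)
F = -4 (F = 9 - 13 = -4)
o(G, h) = 9 (o(G, h) = -6 - 1*(-15) = -6 + 15 = 9)
j(k) = -73 (j(k) = -2 + (-80 + 9) = -2 - 71 = -73)
j(-245 + 75)/S - 1*(-264184) = -73/(-77290) - 1*(-264184) = -73*(-1/77290) + 264184 = 73/77290 + 264184 = 20418781433/77290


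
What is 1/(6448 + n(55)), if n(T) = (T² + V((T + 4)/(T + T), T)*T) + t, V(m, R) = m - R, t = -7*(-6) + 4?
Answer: 2/13047 ≈ 0.00015329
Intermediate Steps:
t = 46 (t = 42 + 4 = 46)
n(T) = 46 + T² + T*(-T + (4 + T)/(2*T)) (n(T) = (T² + ((T + 4)/(T + T) - T)*T) + 46 = (T² + ((4 + T)/((2*T)) - T)*T) + 46 = (T² + ((4 + T)*(1/(2*T)) - T)*T) + 46 = (T² + ((4 + T)/(2*T) - T)*T) + 46 = (T² + (-T + (4 + T)/(2*T))*T) + 46 = (T² + T*(-T + (4 + T)/(2*T))) + 46 = 46 + T² + T*(-T + (4 + T)/(2*T)))
1/(6448 + n(55)) = 1/(6448 + (48 + (½)*55)) = 1/(6448 + (48 + 55/2)) = 1/(6448 + 151/2) = 1/(13047/2) = 2/13047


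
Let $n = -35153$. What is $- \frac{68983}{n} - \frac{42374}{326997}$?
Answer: $\frac{21067660829}{11494925541} \approx 1.8328$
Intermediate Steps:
$- \frac{68983}{n} - \frac{42374}{326997} = - \frac{68983}{-35153} - \frac{42374}{326997} = \left(-68983\right) \left(- \frac{1}{35153}\right) - \frac{42374}{326997} = \frac{68983}{35153} - \frac{42374}{326997} = \frac{21067660829}{11494925541}$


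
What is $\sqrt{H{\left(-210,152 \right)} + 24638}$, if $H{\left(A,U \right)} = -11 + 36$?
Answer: $\sqrt{24663} \approx 157.04$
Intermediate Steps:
$H{\left(A,U \right)} = 25$
$\sqrt{H{\left(-210,152 \right)} + 24638} = \sqrt{25 + 24638} = \sqrt{24663}$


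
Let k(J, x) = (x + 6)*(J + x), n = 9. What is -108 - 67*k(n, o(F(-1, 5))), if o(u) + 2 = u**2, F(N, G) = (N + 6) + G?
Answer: -745684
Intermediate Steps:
F(N, G) = 6 + G + N (F(N, G) = (6 + N) + G = 6 + G + N)
o(u) = -2 + u**2
k(J, x) = (6 + x)*(J + x)
-108 - 67*k(n, o(F(-1, 5))) = -108 - 67*((-2 + (6 + 5 - 1)**2)**2 + 6*9 + 6*(-2 + (6 + 5 - 1)**2) + 9*(-2 + (6 + 5 - 1)**2)) = -108 - 67*((-2 + 10**2)**2 + 54 + 6*(-2 + 10**2) + 9*(-2 + 10**2)) = -108 - 67*((-2 + 100)**2 + 54 + 6*(-2 + 100) + 9*(-2 + 100)) = -108 - 67*(98**2 + 54 + 6*98 + 9*98) = -108 - 67*(9604 + 54 + 588 + 882) = -108 - 67*11128 = -108 - 745576 = -745684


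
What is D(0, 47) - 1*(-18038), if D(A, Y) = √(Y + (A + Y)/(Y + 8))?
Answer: 18038 + 2*√36190/55 ≈ 18045.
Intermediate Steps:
D(A, Y) = √(Y + (A + Y)/(8 + Y))
D(0, 47) - 1*(-18038) = √((0 + 47 + 47*(8 + 47))/(8 + 47)) - 1*(-18038) = √((0 + 47 + 47*55)/55) + 18038 = √((0 + 47 + 2585)/55) + 18038 = √((1/55)*2632) + 18038 = √(2632/55) + 18038 = 2*√36190/55 + 18038 = 18038 + 2*√36190/55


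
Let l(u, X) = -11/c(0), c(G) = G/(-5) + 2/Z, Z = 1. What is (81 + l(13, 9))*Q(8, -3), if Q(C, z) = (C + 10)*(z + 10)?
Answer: 9513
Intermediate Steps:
c(G) = 2 - G/5 (c(G) = G/(-5) + 2/1 = G*(-1/5) + 2*1 = -G/5 + 2 = 2 - G/5)
Q(C, z) = (10 + C)*(10 + z)
l(u, X) = -11/2 (l(u, X) = -11/(2 - 1/5*0) = -11/(2 + 0) = -11/2)
(81 + l(13, 9))*Q(8, -3) = (81 - 11/2)*(100 + 10*8 + 10*(-3) + 8*(-3)) = 151*(100 + 80 - 30 - 24)/2 = (151/2)*126 = 9513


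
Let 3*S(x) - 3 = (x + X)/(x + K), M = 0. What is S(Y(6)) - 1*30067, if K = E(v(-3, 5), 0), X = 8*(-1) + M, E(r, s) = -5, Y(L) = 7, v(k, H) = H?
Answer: -180397/6 ≈ -30066.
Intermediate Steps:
X = -8 (X = 8*(-1) + 0 = -8 + 0 = -8)
K = -5
S(x) = 1 + (-8 + x)/(3*(-5 + x)) (S(x) = 1 + ((x - 8)/(x - 5))/3 = 1 + ((-8 + x)/(-5 + x))/3 = 1 + (-8 + x)/(3*(-5 + x)))
S(Y(6)) - 1*30067 = (-23 + 4*7)/(3*(-5 + 7)) - 1*30067 = (1/3)*(-23 + 28)/2 - 30067 = (1/3)*(1/2)*5 - 30067 = 5/6 - 30067 = -180397/6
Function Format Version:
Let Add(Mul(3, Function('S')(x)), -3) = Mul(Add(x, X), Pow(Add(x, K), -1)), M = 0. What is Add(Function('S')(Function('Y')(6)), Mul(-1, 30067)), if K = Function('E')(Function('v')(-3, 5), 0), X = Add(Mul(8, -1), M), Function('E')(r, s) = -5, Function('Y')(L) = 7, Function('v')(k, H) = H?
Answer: Rational(-180397, 6) ≈ -30066.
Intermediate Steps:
X = -8 (X = Add(Mul(8, -1), 0) = Add(-8, 0) = -8)
K = -5
Function('S')(x) = Add(1, Mul(Rational(1, 3), Pow(Add(-5, x), -1), Add(-8, x))) (Function('S')(x) = Add(1, Mul(Rational(1, 3), Mul(Add(x, -8), Pow(Add(x, -5), -1)))) = Add(1, Mul(Rational(1, 3), Mul(Add(-8, x), Pow(Add(-5, x), -1)))) = Add(1, Mul(Rational(1, 3), Mul(Pow(Add(-5, x), -1), Add(-8, x)))) = Add(1, Mul(Rational(1, 3), Pow(Add(-5, x), -1), Add(-8, x))))
Add(Function('S')(Function('Y')(6)), Mul(-1, 30067)) = Add(Mul(Rational(1, 3), Pow(Add(-5, 7), -1), Add(-23, Mul(4, 7))), Mul(-1, 30067)) = Add(Mul(Rational(1, 3), Pow(2, -1), Add(-23, 28)), -30067) = Add(Mul(Rational(1, 3), Rational(1, 2), 5), -30067) = Add(Rational(5, 6), -30067) = Rational(-180397, 6)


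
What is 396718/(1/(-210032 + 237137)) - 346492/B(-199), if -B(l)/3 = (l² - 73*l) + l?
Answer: 1739702307710422/161787 ≈ 1.0753e+10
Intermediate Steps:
B(l) = -3*l² + 216*l (B(l) = -3*((l² - 73*l) + l) = -3*(l² - 72*l) = -3*l² + 216*l)
396718/(1/(-210032 + 237137)) - 346492/B(-199) = 396718/(1/(-210032 + 237137)) - 346492*(-1/(597*(72 - 1*(-199)))) = 396718/(1/27105) - 346492*(-1/(597*(72 + 199))) = 396718/(1/27105) - 346492/(3*(-199)*271) = 396718*27105 - 346492/(-161787) = 10753041390 - 346492*(-1/161787) = 10753041390 + 346492/161787 = 1739702307710422/161787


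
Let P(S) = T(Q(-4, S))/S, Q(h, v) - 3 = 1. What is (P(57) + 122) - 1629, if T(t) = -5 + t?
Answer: -85900/57 ≈ -1507.0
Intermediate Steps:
Q(h, v) = 4 (Q(h, v) = 3 + 1 = 4)
P(S) = -1/S (P(S) = (-5 + 4)/S = -1/S)
(P(57) + 122) - 1629 = (-1/57 + 122) - 1629 = 6953/57 - 1629 = -85900/57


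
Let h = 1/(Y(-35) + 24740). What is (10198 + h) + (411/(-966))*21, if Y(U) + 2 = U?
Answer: 11578222037/1136338 ≈ 10189.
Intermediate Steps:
Y(U) = -2 + U
h = 1/24703 (h = 1/((-2 - 35) + 24740) = 1/(-37 + 24740) = 1/24703 ≈ 4.0481e-5)
(10198 + h) + (411/(-966))*21 = (10198 + 1/24703) + (411/(-966))*21 = 251921195/24703 + (411*(-1/966))*21 = 251921195/24703 - 137/322*21 = 251921195/24703 - 411/46 = 11578222037/1136338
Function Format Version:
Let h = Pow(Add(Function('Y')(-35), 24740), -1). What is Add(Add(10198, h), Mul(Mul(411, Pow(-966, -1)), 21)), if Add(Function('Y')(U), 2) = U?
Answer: Rational(11578222037, 1136338) ≈ 10189.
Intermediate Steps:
Function('Y')(U) = Add(-2, U)
h = Rational(1, 24703) (h = Pow(Add(Add(-2, -35), 24740), -1) = Pow(Add(-37, 24740), -1) = Pow(24703, -1) = Rational(1, 24703) ≈ 4.0481e-5)
Add(Add(10198, h), Mul(Mul(411, Pow(-966, -1)), 21)) = Add(Add(10198, Rational(1, 24703)), Mul(Mul(411, Pow(-966, -1)), 21)) = Add(Rational(251921195, 24703), Mul(Mul(411, Rational(-1, 966)), 21)) = Add(Rational(251921195, 24703), Mul(Rational(-137, 322), 21)) = Add(Rational(251921195, 24703), Rational(-411, 46)) = Rational(11578222037, 1136338)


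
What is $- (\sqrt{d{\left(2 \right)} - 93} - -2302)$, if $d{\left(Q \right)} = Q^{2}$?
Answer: $-2302 - i \sqrt{89} \approx -2302.0 - 9.434 i$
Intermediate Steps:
$- (\sqrt{d{\left(2 \right)} - 93} - -2302) = - (\sqrt{2^{2} - 93} - -2302) = - (\sqrt{4 - 93} + 2302) = - (\sqrt{-89} + 2302) = - (i \sqrt{89} + 2302) = - (2302 + i \sqrt{89}) = -2302 - i \sqrt{89}$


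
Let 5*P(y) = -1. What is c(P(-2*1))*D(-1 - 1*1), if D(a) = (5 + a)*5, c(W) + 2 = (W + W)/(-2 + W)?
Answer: -300/11 ≈ -27.273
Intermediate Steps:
P(y) = -1/5 (P(y) = (1/5)*(-1) = -1/5)
c(W) = -2 + 2*W/(-2 + W) (c(W) = -2 + (W + W)/(-2 + W) = -2 + (2*W)/(-2 + W) = -2 + 2*W/(-2 + W))
D(a) = 25 + 5*a
c(P(-2*1))*D(-1 - 1*1) = (4/(-2 - 1/5))*(25 + 5*(-1 - 1*1)) = (4/(-11/5))*(25 + 5*(-1 - 1)) = (4*(-5/11))*(25 + 5*(-2)) = -20*(25 - 10)/11 = -20/11*15 = -300/11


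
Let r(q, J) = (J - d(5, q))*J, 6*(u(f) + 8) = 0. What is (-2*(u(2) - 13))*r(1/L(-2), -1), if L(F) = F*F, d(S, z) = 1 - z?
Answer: 147/2 ≈ 73.500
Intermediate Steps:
u(f) = -8 (u(f) = -8 + (⅙)*0 = -8 + 0 = -8)
L(F) = F²
r(q, J) = J*(-1 + J + q) (r(q, J) = (J - (1 - q))*J = (J + (-1 + q))*J = (-1 + J + q)*J = J*(-1 + J + q))
(-2*(u(2) - 13))*r(1/L(-2), -1) = (-2*(-8 - 13))*(-(-1 - 1 + 1/((-2)²))) = (-2*(-21))*(-(-1 - 1 + 1/4)) = 42*(-(-1 - 1 + ¼)) = 42*(-1*(-7/4)) = 42*(7/4) = 147/2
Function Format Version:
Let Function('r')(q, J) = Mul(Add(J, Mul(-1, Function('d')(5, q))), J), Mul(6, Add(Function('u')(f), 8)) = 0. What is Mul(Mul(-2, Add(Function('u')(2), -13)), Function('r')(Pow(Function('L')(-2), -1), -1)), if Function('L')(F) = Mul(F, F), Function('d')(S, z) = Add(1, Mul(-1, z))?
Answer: Rational(147, 2) ≈ 73.500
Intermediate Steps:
Function('u')(f) = -8 (Function('u')(f) = Add(-8, Mul(Rational(1, 6), 0)) = Add(-8, 0) = -8)
Function('L')(F) = Pow(F, 2)
Function('r')(q, J) = Mul(J, Add(-1, J, q)) (Function('r')(q, J) = Mul(Add(J, Mul(-1, Add(1, Mul(-1, q)))), J) = Mul(Add(J, Add(-1, q)), J) = Mul(Add(-1, J, q), J) = Mul(J, Add(-1, J, q)))
Mul(Mul(-2, Add(Function('u')(2), -13)), Function('r')(Pow(Function('L')(-2), -1), -1)) = Mul(Mul(-2, Add(-8, -13)), Mul(-1, Add(-1, -1, Pow(Pow(-2, 2), -1)))) = Mul(Mul(-2, -21), Mul(-1, Add(-1, -1, Pow(4, -1)))) = Mul(42, Mul(-1, Add(-1, -1, Rational(1, 4)))) = Mul(42, Mul(-1, Rational(-7, 4))) = Mul(42, Rational(7, 4)) = Rational(147, 2)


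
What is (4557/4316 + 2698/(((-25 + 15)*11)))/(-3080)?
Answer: 5571649/731130400 ≈ 0.0076206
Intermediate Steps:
(4557/4316 + 2698/(((-25 + 15)*11)))/(-3080) = (4557*(1/4316) + 2698/((-10*11)))*(-1/3080) = (4557/4316 + 2698/(-110))*(-1/3080) = (4557/4316 + 2698*(-1/110))*(-1/3080) = (4557/4316 - 1349/55)*(-1/3080) = -5571649/237380*(-1/3080) = 5571649/731130400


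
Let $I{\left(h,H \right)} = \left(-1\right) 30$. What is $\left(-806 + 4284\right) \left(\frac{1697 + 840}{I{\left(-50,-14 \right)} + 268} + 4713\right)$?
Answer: $\frac{1955037709}{119} \approx 1.6429 \cdot 10^{7}$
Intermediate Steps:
$I{\left(h,H \right)} = -30$
$\left(-806 + 4284\right) \left(\frac{1697 + 840}{I{\left(-50,-14 \right)} + 268} + 4713\right) = \left(-806 + 4284\right) \left(\frac{1697 + 840}{-30 + 268} + 4713\right) = 3478 \left(\frac{2537}{238} + 4713\right) = 3478 \cdot \frac{1124231}{238} = \frac{1955037709}{119}$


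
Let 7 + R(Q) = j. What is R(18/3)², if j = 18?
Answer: 121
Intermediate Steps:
R(Q) = 11 (R(Q) = -7 + 18 = 11)
R(18/3)² = 11² = 121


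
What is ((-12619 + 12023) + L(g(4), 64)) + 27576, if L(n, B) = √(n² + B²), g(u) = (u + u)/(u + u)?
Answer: 26980 + √4097 ≈ 27044.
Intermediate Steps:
g(u) = 1 (g(u) = (2*u)/((2*u)) = (2*u)*(1/(2*u)) = 1)
L(n, B) = √(B² + n²)
((-12619 + 12023) + L(g(4), 64)) + 27576 = ((-12619 + 12023) + √(64² + 1²)) + 27576 = (-596 + √(4096 + 1)) + 27576 = (-596 + √4097) + 27576 = 26980 + √4097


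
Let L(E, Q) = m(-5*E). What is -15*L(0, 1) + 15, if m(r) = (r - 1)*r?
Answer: 15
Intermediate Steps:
m(r) = r*(-1 + r) (m(r) = (-1 + r)*r = r*(-1 + r))
L(E, Q) = -5*E*(-1 - 5*E) (L(E, Q) = (-5*E)*(-1 - 5*E) = -5*E*(-1 - 5*E))
-15*L(0, 1) + 15 = -75*0*(1 + 5*0) + 15 = -75*0*(1 + 0) + 15 = -75*0 + 15 = -15*0 + 15 = 0 + 15 = 15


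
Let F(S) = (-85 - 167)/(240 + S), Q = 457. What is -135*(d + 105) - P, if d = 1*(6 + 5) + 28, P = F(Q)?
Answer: -13549428/697 ≈ -19440.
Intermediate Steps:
F(S) = -252/(240 + S)
P = -252/697 (P = -252/(240 + 457) = -252/697 ≈ -0.36155)
d = 39 (d = 1*11 + 28 = 11 + 28 = 39)
-135*(d + 105) - P = -135*(39 + 105) - 1*(-252/697) = -135*144 + 252/697 = -19440 + 252/697 = -13549428/697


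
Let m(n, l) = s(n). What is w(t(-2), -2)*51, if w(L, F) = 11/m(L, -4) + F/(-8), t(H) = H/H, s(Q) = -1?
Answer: -2193/4 ≈ -548.25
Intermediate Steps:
m(n, l) = -1
t(H) = 1
w(L, F) = -11 - F/8 (w(L, F) = 11/(-1) + F/(-8) = 11*(-1) + F*(-1/8) = -11 - F/8)
w(t(-2), -2)*51 = (-11 - 1/8*(-2))*51 = (-11 + 1/4)*51 = -43/4*51 = -2193/4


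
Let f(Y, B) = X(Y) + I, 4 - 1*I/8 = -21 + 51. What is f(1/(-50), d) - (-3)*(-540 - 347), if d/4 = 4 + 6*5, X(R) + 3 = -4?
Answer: -2876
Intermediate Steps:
X(R) = -7 (X(R) = -3 - 4 = -7)
I = -208 (I = 32 - 8*(-21 + 51) = 32 - 8*30 = 32 - 240 = -208)
d = 136 (d = 4*(4 + 6*5) = 4*(4 + 30) = 4*34 = 136)
f(Y, B) = -215 (f(Y, B) = -7 - 208 = -215)
f(1/(-50), d) - (-3)*(-540 - 347) = -215 - (-3)*(-540 - 347) = -215 - (-3)*(-887) = -215 - 1*2661 = -215 - 2661 = -2876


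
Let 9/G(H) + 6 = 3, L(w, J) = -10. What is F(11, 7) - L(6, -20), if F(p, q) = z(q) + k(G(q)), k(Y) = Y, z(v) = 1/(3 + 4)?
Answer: 50/7 ≈ 7.1429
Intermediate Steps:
G(H) = -3 (G(H) = 9/(-6 + 3) = 9/(-3) = 9*(-⅓) = -3)
z(v) = ⅐ (z(v) = 1/7 = ⅐)
F(p, q) = -20/7 (F(p, q) = ⅐ - 3 = -20/7)
F(11, 7) - L(6, -20) = -20/7 - 1*(-10) = -20/7 + 10 = 50/7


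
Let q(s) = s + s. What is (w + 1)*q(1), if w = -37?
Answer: -72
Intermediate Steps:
q(s) = 2*s
(w + 1)*q(1) = (-37 + 1)*(2*1) = -36*2 = -72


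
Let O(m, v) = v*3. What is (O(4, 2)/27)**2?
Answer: 4/81 ≈ 0.049383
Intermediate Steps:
O(m, v) = 3*v
(O(4, 2)/27)**2 = ((3*2)/27)**2 = (6*(1/27))**2 = (2/9)**2 = 4/81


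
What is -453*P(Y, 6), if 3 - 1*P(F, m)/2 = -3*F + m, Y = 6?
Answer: -13590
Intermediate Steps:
P(F, m) = 6 - 2*m + 6*F (P(F, m) = 6 - 2*(-3*F + m) = 6 - 2*(m - 3*F) = 6 + (-2*m + 6*F) = 6 - 2*m + 6*F)
-453*P(Y, 6) = -453*(6 - 2*6 + 6*6) = -453*(6 - 12 + 36) = -453*30 = -13590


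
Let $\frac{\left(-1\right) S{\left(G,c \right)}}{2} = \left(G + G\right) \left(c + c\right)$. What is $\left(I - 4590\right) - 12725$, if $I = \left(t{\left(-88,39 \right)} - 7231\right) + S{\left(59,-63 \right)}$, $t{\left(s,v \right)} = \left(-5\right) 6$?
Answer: $5160$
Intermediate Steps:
$t{\left(s,v \right)} = -30$
$S{\left(G,c \right)} = - 8 G c$ ($S{\left(G,c \right)} = - 2 \left(G + G\right) \left(c + c\right) = - 2 \cdot 2 G 2 c = - 2 \cdot 4 G c = - 8 G c$)
$I = 22475$ ($I = \left(-30 - 7231\right) - 472 \left(-63\right) = -7261 + 29736 = 22475$)
$\left(I - 4590\right) - 12725 = \left(22475 - 4590\right) - 12725 = \left(22475 - 4590\right) + \left(-8530 + \left(-11287 + 7092\right)\right) = 17885 - 12725 = 5160$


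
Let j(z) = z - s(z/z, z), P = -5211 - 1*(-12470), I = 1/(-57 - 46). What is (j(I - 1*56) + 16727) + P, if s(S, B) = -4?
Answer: 2465201/103 ≈ 23934.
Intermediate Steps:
I = -1/103 (I = 1/(-103) = -1/103 ≈ -0.0097087)
P = 7259 (P = -5211 + 12470 = 7259)
j(z) = 4 + z (j(z) = z - 1*(-4) = z + 4 = 4 + z)
(j(I - 1*56) + 16727) + P = ((4 + (-1/103 - 1*56)) + 16727) + 7259 = ((4 + (-1/103 - 56)) + 16727) + 7259 = ((4 - 5769/103) + 16727) + 7259 = (-5357/103 + 16727) + 7259 = 1717524/103 + 7259 = 2465201/103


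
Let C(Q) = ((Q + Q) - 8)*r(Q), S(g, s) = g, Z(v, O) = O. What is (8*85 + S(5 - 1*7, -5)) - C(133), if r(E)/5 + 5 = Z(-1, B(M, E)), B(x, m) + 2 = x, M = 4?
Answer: 4548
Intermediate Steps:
B(x, m) = -2 + x
r(E) = -15 (r(E) = -25 + 5*(-2 + 4) = -25 + 5*2 = -25 + 10 = -15)
C(Q) = 120 - 30*Q (C(Q) = ((Q + Q) - 8)*(-15) = (2*Q - 8)*(-15) = (-8 + 2*Q)*(-15) = 120 - 30*Q)
(8*85 + S(5 - 1*7, -5)) - C(133) = (8*85 + (5 - 1*7)) - (120 - 30*133) = (680 + (5 - 7)) - (120 - 3990) = (680 - 2) - 1*(-3870) = 678 + 3870 = 4548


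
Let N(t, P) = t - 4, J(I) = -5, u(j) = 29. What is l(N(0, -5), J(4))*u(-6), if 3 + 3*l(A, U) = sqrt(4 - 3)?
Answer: -58/3 ≈ -19.333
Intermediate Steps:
N(t, P) = -4 + t
l(A, U) = -2/3 (l(A, U) = -1 + sqrt(4 - 3)/3 = -1 + sqrt(1)/3 = -1 + (1/3)*1 = -1 + 1/3 = -2/3)
l(N(0, -5), J(4))*u(-6) = -2/3*29 = -58/3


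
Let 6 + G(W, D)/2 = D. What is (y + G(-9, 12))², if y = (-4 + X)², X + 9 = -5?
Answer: 112896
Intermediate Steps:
X = -14 (X = -9 - 5 = -14)
y = 324 (y = (-4 - 14)² = (-18)² = 324)
G(W, D) = -12 + 2*D
(y + G(-9, 12))² = (324 + (-12 + 2*12))² = (324 + (-12 + 24))² = (324 + 12)² = 336² = 112896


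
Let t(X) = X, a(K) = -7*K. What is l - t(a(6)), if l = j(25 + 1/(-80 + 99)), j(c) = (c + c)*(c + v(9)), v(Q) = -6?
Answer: 359786/361 ≈ 996.64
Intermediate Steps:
j(c) = 2*c*(-6 + c) (j(c) = (c + c)*(c - 6) = (2*c)*(-6 + c) = 2*c*(-6 + c))
l = 344624/361 (l = 2*(25 + 1/(-80 + 99))*(-6 + (25 + 1/(-80 + 99))) = 2*(25 + 1/19)*(-6 + (25 + 1/19)) = 2*(476/19)*(-6 + 476/19) = 2*(476/19)*(362/19) = 344624/361 ≈ 954.64)
l - t(a(6)) = 344624/361 - (-7)*6 = 344624/361 - 1*(-42) = 344624/361 + 42 = 359786/361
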